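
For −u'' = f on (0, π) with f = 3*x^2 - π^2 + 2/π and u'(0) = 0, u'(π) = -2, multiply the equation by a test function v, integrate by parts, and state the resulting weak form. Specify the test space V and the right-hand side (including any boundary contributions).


V = H^1(0, π) (v unrestricted at boundary; u is determined up to an additive constant); weak form: ∫_0^π u'v' dx = ∫_0^π (3*x^2 - π^2 + 2/π) v dx − 2·v(π) for all v ∈ V.

Multiply both sides by a test function v and integrate from 0 to π:
  ∫_0^π −u''(x) v(x) dx = ∫_0^π f(x) v(x) dx.
Integrate the LHS by parts once:
  ∫_0^π −u'' v dx = −[u'(x) v(x)]_0^π + ∫_0^π u'(x) v'(x) dx.
Thus ∫_0^π u'(x) v'(x) dx = ∫_0^π f(x) v(x) dx + [u'(x) v(x)]_0^π.
Choose V so that boundary terms are either known or forced to vanish.
u has inhomogeneous Neumann u'(0) = 0, u'(π) = -2. [u' v]_0^π = (-2)·v(π) − (0)·v(0) = − 2·v(π). Take V = H^1(0, π); boundary term becomes part of RHS.
Weak formulation: find u (satisfying any essential BC) such that ∫_0^π u'(x) v'(x) dx = ∫_0^π f v dx − 2·v(π) for all v ∈ V (Neumann data are natural BCs: they enter the RHS as boundary terms).
Substituting f(x) = 3*x^2 - π^2 + 2/π, the right-hand side is ∫_0^π (3*x^2 - π^2 + 2/π) v dx − 2·v(π).
Compatibility check (pure Neumann): taking v ≡ 1 ∈ V gives 0 = ∫_0^π f dx + (-2) − (0), i.e. ∫_0^π f dx must equal u'(0) − u'(π) = 2. Indeed ∫_0^π (3*x^2 - π^2 + 2/π) dx = 2, so the data are compatible. The solution is then unique only up to an additive constant (fix it e.g. by requiring ∫_0^π u dx = 0).


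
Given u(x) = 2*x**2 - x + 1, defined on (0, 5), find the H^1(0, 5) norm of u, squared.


||u||_{H^1}^2 = 2635

The H^1 norm (squared) on an interval (0, L) is
  ||u||_{H^1}^2 = ∫_0^L u(x)^2 dx + ∫_0^L u'(x)^2 dx.
Compute u'(x) = 4*x - 1.
Then u(x)^2 = 4*x**4 - 4*x**3 + 5*x**2 - 2*x + 1 and u'(x)^2 = 16*x**2 - 8*x + 1.
Integrate each monomial from 0 to 5 using ∫_0^5 c·x^n dx = c·5^(n+1)/(n+1):
  ∫_0^5 u(x)^2 dx = ∫_0^5 (4*x^4 - 4*x^3 + 5*x^2 - 2*x + 1) dx. Term by term:
    ∫_0^5 4*x^4 dx = 2500;  ∫_0^5 -4*x^3 dx = -625;  ∫_0^5 5*x^2 dx = 625/3;
    ∫_0^5 -2*x dx = -25;  ∫_0^5 1 dx = 5.
  Sum: 2500 − 625 + 625/3 − 25 + 5 = 6190/3.
  ∫_0^5 u'(x)^2 dx = ∫_0^5 (16*x^2 - 8*x + 1) dx. Term by term:
    ∫_0^5 16*x^2 dx = 2000/3;  ∫_0^5 -8*x dx = -100;  ∫_0^5 1 dx = 5.
  Sum: 2000/3 − 100 + 5 = 1715/3.
Adding: ||u||_{H^1}^2 = 6190/3 + 1715/3 = 2635.


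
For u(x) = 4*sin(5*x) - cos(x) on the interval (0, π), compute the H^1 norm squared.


||u||_{H^1(0,π)}^2 = 209*π

u'(x) = sin(x) + 20*cos(5*x).
Expand u² and (u')² and integrate term by term on (0, π), using: for integers n ≥ 1, ∫_0^π sin²(nx) dx = ∫_0^π cos²(nx) dx = π/2; for n ≠ n', ∫_0^π sin(nx)sin(n'x) dx = ∫_0^π cos(nx)cos(n'x) dx = 0; and by product-to-sum, ∫_0^π sin(nx)cos(n'x) dx = ½∫_0^π [sin((n+n')x) + sin((n−n')x)] dx, which is 0 when n+n' is even and 2n/(n²−n'²) when n+n' is odd (it need not vanish on (0, π)).
  u² squared terms: (-1)²·∫cos(x)² dx = 1·π/2 = π/2;  (4)²·∫sin(5x)² dx = 16·π/2 = 8*π.
  u² cross terms: 2·(-1)·(4)·∫cos(x)·sin(5x) dx = -8·(0) = 0.
  So ∫_0^π u² dx = π/2 + 8*π + 0 = 17*π/2.
  (u')² squared terms: (20)²·∫cos(5x)² dx = 400·π/2 = 200*π;  (1)²·∫sin(x)² dx = 1·π/2 = π/2.
  (u')² cross terms: 2·(20)·(1)·∫cos(5x)·sin(x) dx = 40·(0) = 0.
  So ∫_0^π (u')² dx = 200*π + π/2 + 0 = 401*π/2.
||u||_{H^1}^2 = (17*π/2) + (401*π/2) = 209*π.


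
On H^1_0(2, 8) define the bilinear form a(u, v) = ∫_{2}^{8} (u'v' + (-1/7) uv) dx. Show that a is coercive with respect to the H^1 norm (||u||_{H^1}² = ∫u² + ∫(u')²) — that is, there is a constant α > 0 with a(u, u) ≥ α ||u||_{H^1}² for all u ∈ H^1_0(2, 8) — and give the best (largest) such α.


α = (-36/7 + π^2)/(π^2 + 36)

Coercivity of a(·,·) on H^1_0(2, 8) means a(u, u) ≥ α ||u||_{H^1}² for every u ∈ H^1_0.
The interval has length L = 6, and Poincaré/coercivity depend only on L. Here a(u, u) = ∫(u')² + (-1/7)·∫u².
Here c = -1/7 < 0 with |c| < (π/L)² = π^2/36, so coercivity still holds. The condition a(u,u) ≥ α||u||_{H^1}² reads (1−α)∫(u')² ≥ (α−c)∫u². Any admissible α is ≤ 1 (rapidly oscillating u have ∫u²/∫(u')² → 0), and α = 1 would force 0 ≥ (1−c)∫u², impossible since c < 1; so 1−α > 0. By the sharp Poincaré inequality on H^1_0 of an interval of length L, ∫(u')² ≥ (π/L)²∫u² with equality for the first sine mode sin(π(x−x₀)/L) (x₀ the left endpoint), so the inequality holds for all u iff (1−α)(π/L)² ≥ α − c, i.e. α ≤ ((π/L)² + c)/((π/L)² + 1) = (1 + c(L/π)²)/(1 + (L/π)²). (Direct route, valid since c ≤ 0: Poincaré gives c∫u² ≥ c(L/π)²∫(u')², so a(u,u) ≥ (1 + c(L/π)²)∫(u')², while ||u||_{H^1}² ≤ (1 + (L/π)²)∫(u')²; dividing yields the same α.) With (π/L)² = π^2/36 and c = -1/7, the largest admissible constant is α = ((π/L)² + c)/((π/L)² + 1).
Simplifying, α = (-36/7 + π^2)/(π^2 + 36).


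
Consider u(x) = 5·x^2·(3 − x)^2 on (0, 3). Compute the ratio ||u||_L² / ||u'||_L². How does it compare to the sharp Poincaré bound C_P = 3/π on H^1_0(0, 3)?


||u||_L² / ||u'||_L² = sqrt(3)/2 < C_P = 3/π.

u(x) = 5·x^2·(3 − x)^2, so u'(x) = 10*x*(x - 3)*(2*x - 3).
u(x) = 5·x^2·(3 − x)^2 vanishes at x = 0 and x = 3, so u ∈ H^1_0(0, 3). Differentiate via the product rule and integrate the resulting polynomials term by term.
  ∫_0^3 u² dx = ∫_0^3 (25*x^8 - 300*x^7 + 1350*x^6 - 2700*x^5 + 2025*x^4) dx. Term by term:
    ∫_0^3 25*x^8 dx = 54675;  ∫_0^3 -300*x^7 dx = -492075/2;  ∫_0^3 1350*x^6 dx = 2952450/7;
    ∫_0^3 -2700*x^5 dx = -328050;  ∫_0^3 2025*x^4 dx = 98415.
  Sum: 54675 − 492075/2 + 2952450/7 − 328050 + 98415 = 10935/14.
  ∫_0^3 (u')² dx = ∫_0^3 (400*x^6 - 3600*x^5 + 11700*x^4 - 16200*x^3 + 8100*x^2) dx. Term by term:
    ∫_0^3 400*x^6 dx = 874800/7;  ∫_0^3 -3600*x^5 dx = -437400;  ∫_0^3 11700*x^4 dx = 568620;
    ∫_0^3 -16200*x^3 dx = -328050;  ∫_0^3 8100*x^2 dx = 72900.
  Sum: 874800/7 − 437400 + 568620 − 328050 + 72900 = 7290/7.
∫_0^3 u² dx = 10935/14, so ||u||_L² = 27*sqrt(210)/14.
∫_0^3 (u')² dx = 7290/7, so ||u'||_L² = 27*sqrt(70)/7.
Ratio ||u||_L² / ||u'||_L² = sqrt(3)/2.
Sharp Poincaré constant on H^1_0(0, 3) is C_P = L/π = 3/π, achieved by sin(π/3·x).
A polynomial bump cannot attain the sharp Poincaré constant (only the first sine eigenfunction does), so the ratio is strictly less than C_P, consistent with ||u||_L² ≤ C_P ||u'||_L².


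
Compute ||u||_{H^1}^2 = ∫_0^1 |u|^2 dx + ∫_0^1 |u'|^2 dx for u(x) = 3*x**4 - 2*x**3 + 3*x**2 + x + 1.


||u||_{H^1}^2 = 4646/105

The H^1 norm (squared) on an interval (0, L) is
  ||u||_{H^1}^2 = ∫_0^L u(x)^2 dx + ∫_0^L u'(x)^2 dx.
Compute u'(x) = 12*x**3 - 6*x**2 + 6*x + 1.
Then u(x)^2 = 9*x**8 - 12*x**7 + 22*x**6 - 6*x**5 + 11*x**4 + 2*x**3 + 7*x**2 + 2*x + 1 and u'(x)^2 = 144*x**6 - 144*x**5 + 180*x**4 - 48*x**3 + 24*x**2 + 12*x + 1.
Integrate each monomial from 0 to 1 using ∫_0^1 c·x^n dx = c·1^(n+1)/(n+1):
  ∫_0^1 u(x)^2 dx = ∫_0^1 (9*x^8 - 12*x^7 + 22*x^6 - 6*x^5 + 11*x^4 + 2*x^3 + 7*x^2 + 2*x + 1) dx. Term by term:
    ∫_0^1 9*x^8 dx = 1;  ∫_0^1 -12*x^7 dx = -3/2;  ∫_0^1 22*x^6 dx = 22/7;
    ∫_0^1 -6*x^5 dx = -1;  ∫_0^1 11*x^4 dx = 11/5;  ∫_0^1 2*x^3 dx = 1/2;
    ∫_0^1 7*x^2 dx = 7/3;  ∫_0^1 2*x dx = 1;  ∫_0^1 1 dx = 1.
  Sum: 1 − 3/2 + 22/7 − 1 + 11/5 + 1/2 + 7/3 + 1 + 1 = 911/105.
  ∫_0^1 u'(x)^2 dx = ∫_0^1 (144*x^6 - 144*x^5 + 180*x^4 - 48*x^3 + 24*x^2 + 12*x + 1) dx. Term by term:
    ∫_0^1 144*x^6 dx = 144/7;  ∫_0^1 -144*x^5 dx = -24;  ∫_0^1 180*x^4 dx = 36;
    ∫_0^1 -48*x^3 dx = -12;  ∫_0^1 24*x^2 dx = 8;  ∫_0^1 12*x dx = 6;
    ∫_0^1 1 dx = 1.
  Sum: 144/7 − 24 + 36 − 12 + 8 + 6 + 1 = 249/7.
Adding: ||u||_{H^1}^2 = 911/105 + 249/7 = 4646/105.


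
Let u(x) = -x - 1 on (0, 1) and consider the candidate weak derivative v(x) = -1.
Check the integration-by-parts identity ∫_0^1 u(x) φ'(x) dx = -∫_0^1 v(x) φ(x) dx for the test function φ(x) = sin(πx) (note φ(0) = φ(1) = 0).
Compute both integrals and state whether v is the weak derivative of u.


LHS = 2/π, RHS = 2/π. Yes, v = u' weakly.

u(x) = -x - 1, classical derivative u'(x) = -1.
φ(x) = sin(πx), so φ'(x) = π*cos(π*x).
Note φ(0) = φ(1) = 0, so the boundary term u·φ vanishes.
LHS = ∫_0^1 u(x) φ'(x) dx = ∫_0^1 (-π*x*cos(π*x) - π*cos(π*x)) dx. Term by term:
  ∫_0^1 -π*cos(π*x) dx = 0;  ∫_0^1 -π*x*cos(π*x) dx = 2/π.
Sum: 0 + 2/π = 2/π.
So LHS = 2/π.
∫_0^1 v(x) φ(x) dx = ∫_0^1 (-sin(π*x)) dx. Term by term:
  ∫_0^1 -sin(π*x) dx = -2/π.
So RHS = -∫_0^1 v(x) φ(x) dx = 2/π.
LHS = RHS, so the identity holds for this test φ.
Moreover u is smooth here and v(x) = u'(x) = -1 pointwise, so the identity holds for every test function. Hence v is the weak derivative of u.


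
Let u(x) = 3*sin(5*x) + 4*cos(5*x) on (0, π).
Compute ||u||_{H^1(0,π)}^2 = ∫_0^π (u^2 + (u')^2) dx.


||u||_{H^1(0,π)}^2 = 325*π

u'(x) = -20*sin(5*x) + 15*cos(5*x).
Expand u² and (u')² and integrate term by term on (0, π), using: for integers n ≥ 1, ∫_0^π sin²(nx) dx = ∫_0^π cos²(nx) dx = π/2; for n ≠ n', ∫_0^π sin(nx)sin(n'x) dx = ∫_0^π cos(nx)cos(n'x) dx = 0; and by product-to-sum, ∫_0^π sin(nx)cos(n'x) dx = ½∫_0^π [sin((n+n')x) + sin((n−n')x)] dx, which is 0 when n+n' is even and 2n/(n²−n'²) when n+n' is odd (it need not vanish on (0, π)).
  u² squared terms: (3)²·∫sin(5x)² dx = 9·π/2 = 9*π/2;  (4)²·∫cos(5x)² dx = 16·π/2 = 8*π.
  u² cross terms: 2·(3)·(4)·∫sin(5x)·cos(5x) dx = 24·(0) = 0.
  So ∫_0^π u² dx = 9*π/2 + 8*π + 0 = 25*π/2.
  (u')² squared terms: (-20)²·∫sin(5x)² dx = 400·π/2 = 200*π;  (15)²·∫cos(5x)² dx = 225·π/2 = 225*π/2.
  (u')² cross terms: 2·(-20)·(15)·∫sin(5x)·cos(5x) dx = -600·(0) = 0.
  So ∫_0^π (u')² dx = 200*π + 225*π/2 + 0 = 625*π/2.
||u||_{H^1}^2 = (25*π/2) + (625*π/2) = 325*π.


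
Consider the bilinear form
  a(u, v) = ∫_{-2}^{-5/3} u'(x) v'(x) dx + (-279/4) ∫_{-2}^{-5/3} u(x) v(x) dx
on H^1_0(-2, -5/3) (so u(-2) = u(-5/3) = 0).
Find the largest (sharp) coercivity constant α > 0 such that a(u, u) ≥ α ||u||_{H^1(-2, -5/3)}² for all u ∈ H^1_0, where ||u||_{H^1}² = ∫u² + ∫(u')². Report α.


α = 9*(-31 + 4*π^2)/(4*(1 + 9*π^2))

Coercivity of a(·,·) on H^1_0(-2, -5/3) means a(u, u) ≥ α ||u||_{H^1}² for every u ∈ H^1_0.
The interval has length L = 1/3, and Poincaré/coercivity depend only on L. Here a(u, u) = ∫(u')² + (-279/4)·∫u².
Here c = -279/4 < 0 with |c| < (π/L)² = 9*π^2, so coercivity still holds. The condition a(u,u) ≥ α||u||_{H^1}² reads (1−α)∫(u')² ≥ (α−c)∫u². Any admissible α is ≤ 1 (rapidly oscillating u have ∫u²/∫(u')² → 0), and α = 1 would force 0 ≥ (1−c)∫u², impossible since c < 1; so 1−α > 0. By the sharp Poincaré inequality on H^1_0 of an interval of length L, ∫(u')² ≥ (π/L)²∫u² with equality for the first sine mode sin(π(x−x₀)/L) (x₀ the left endpoint), so the inequality holds for all u iff (1−α)(π/L)² ≥ α − c, i.e. α ≤ ((π/L)² + c)/((π/L)² + 1) = (1 + c(L/π)²)/(1 + (L/π)²). (Direct route, valid since c ≤ 0: Poincaré gives c∫u² ≥ c(L/π)²∫(u')², so a(u,u) ≥ (1 + c(L/π)²)∫(u')², while ||u||_{H^1}² ≤ (1 + (L/π)²)∫(u')²; dividing yields the same α.) With (π/L)² = 9*π^2 and c = -279/4, the largest admissible constant is α = ((π/L)² + c)/((π/L)² + 1).
Simplifying, α = 9*(-31 + 4*π^2)/(4*(1 + 9*π^2)).


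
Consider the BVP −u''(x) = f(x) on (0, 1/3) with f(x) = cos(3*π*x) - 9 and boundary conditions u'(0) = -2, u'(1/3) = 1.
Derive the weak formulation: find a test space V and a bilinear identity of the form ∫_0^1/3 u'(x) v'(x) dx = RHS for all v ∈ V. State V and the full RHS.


V = H^1(0, 1/3) (v unrestricted at boundary; u is determined up to an additive constant); weak form: ∫_0^1/3 u'v' dx = ∫_0^1/3 (cos(3*π*x) - 9) v dx + v(1/3) + 2·v(0) for all v ∈ V.

Multiply both sides by a test function v and integrate from 0 to 1/3:
  ∫_0^1/3 −u''(x) v(x) dx = ∫_0^1/3 f(x) v(x) dx.
Integrate the LHS by parts once:
  ∫_0^1/3 −u'' v dx = −[u'(x) v(x)]_0^1/3 + ∫_0^1/3 u'(x) v'(x) dx.
Thus ∫_0^1/3 u'(x) v'(x) dx = ∫_0^1/3 f(x) v(x) dx + [u'(x) v(x)]_0^1/3.
Choose V so that boundary terms are either known or forced to vanish.
u has inhomogeneous Neumann u'(0) = -2, u'(1/3) = 1. [u' v]_0^1/3 = (1)·v(1/3) − (-2)·v(0) = v(1/3) + 2·v(0). Take V = H^1(0, 1/3); boundary term becomes part of RHS.
Weak formulation: find u (satisfying any essential BC) such that ∫_0^1/3 u'(x) v'(x) dx = ∫_0^1/3 f v dx + v(1/3) + 2·v(0) for all v ∈ V (Neumann data are natural BCs: they enter the RHS as boundary terms).
Substituting f(x) = cos(3*π*x) - 9, the right-hand side is ∫_0^1/3 (cos(3*π*x) - 9) v dx + v(1/3) + 2·v(0).
Compatibility check (pure Neumann): taking v ≡ 1 ∈ V gives 0 = ∫_0^1/3 f dx + (1) − (-2), i.e. ∫_0^1/3 f dx must equal u'(0) − u'(1/3) = -3. Indeed ∫_0^1/3 (cos(3*π*x) - 9) dx = -3, so the data are compatible. The solution is then unique only up to an additive constant (fix it e.g. by requiring ∫_0^1/3 u dx = 0).


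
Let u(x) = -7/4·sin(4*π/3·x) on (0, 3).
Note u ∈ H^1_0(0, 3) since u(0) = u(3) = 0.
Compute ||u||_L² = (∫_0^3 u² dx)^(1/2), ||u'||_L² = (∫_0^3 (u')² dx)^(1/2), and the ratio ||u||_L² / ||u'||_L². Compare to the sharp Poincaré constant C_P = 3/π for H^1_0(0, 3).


||u||_L² / ||u'||_L² = 3/(4*π) < C_P = 3/π.

u(x) = -7/4·sin(4*π/3·x), so u'(x) = -7*π*cos(4*π*x/3)/3.
Writing u(x) = A·sin(kπx/L) with A = -7/4 and k = 4, use ∫_0^L sin²(kπx/L) dx = L/2 and ∫_0^L cos²(kπx/L) dx = L/2.
u² = 49/16·sin²(4*π/3·x) and (u')² = 49*π^2/9·cos²(4*π/3·x), and each of sin², cos² integrates to L/2 = 3/2 over (0, 3).
∫_0^3 u² dx = 147/32, so ||u||_L² = 7*sqrt(6)/8.
∫_0^3 (u')² dx = 49*π^2/6, so ||u'||_L² = 7*sqrt(6)*π/6.
Ratio ||u||_L² / ||u'||_L² = 3/(4*π).
Sharp Poincaré constant on H^1_0(0, 3) is C_P = L/π = 3/π, achieved by sin(π/3·x).
This is the k = 4 harmonic; the ratio L/(kπ) is strictly less than C_P = L/π, consistent with the sharp inequality ||u||_L² ≤ C_P ||u'||_L².


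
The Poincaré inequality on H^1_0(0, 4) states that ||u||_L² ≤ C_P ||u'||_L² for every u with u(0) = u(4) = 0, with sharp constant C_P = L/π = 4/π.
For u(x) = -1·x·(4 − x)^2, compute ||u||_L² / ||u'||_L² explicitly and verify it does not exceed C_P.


||u||_L² / ||u'||_L² = 2*sqrt(14)/7 < C_P = 4/π.

u(x) = -1·x·(4 − x)^2, so u'(x) = (4 - 3*x)*(x - 4).
u(x) = -1·x·(4 − x)^2 vanishes at x = 0 and x = 4, so u ∈ H^1_0(0, 4). Differentiate via the product rule and integrate the resulting polynomials term by term.
  ∫_0^4 u² dx = ∫_0^4 (x^6 - 16*x^5 + 96*x^4 - 256*x^3 + 256*x^2) dx. Term by term:
    ∫_0^4 x^6 dx = 16384/7;  ∫_0^4 -16*x^5 dx = -32768/3;  ∫_0^4 96*x^4 dx = 98304/5;
    ∫_0^4 -256*x^3 dx = -16384;  ∫_0^4 256*x^2 dx = 16384/3.
  Sum: 16384/7 − 32768/3 + 98304/5 − 16384 + 16384/3 = 16384/105.
  ∫_0^4 (u')² dx = ∫_0^4 (9*x^4 - 96*x^3 + 352*x^2 - 512*x + 256) dx. Term by term:
    ∫_0^4 9*x^4 dx = 9216/5;  ∫_0^4 -96*x^3 dx = -6144;  ∫_0^4 352*x^2 dx = 22528/3;
    ∫_0^4 -512*x dx = -4096;  ∫_0^4 256 dx = 1024.
  Sum: 9216/5 − 6144 + 22528/3 − 4096 + 1024 = 2048/15.
∫_0^4 u² dx = 16384/105, so ||u||_L² = 128*sqrt(105)/105.
∫_0^4 (u')² dx = 2048/15, so ||u'||_L² = 32*sqrt(30)/15.
Ratio ||u||_L² / ||u'||_L² = 2*sqrt(14)/7.
Sharp Poincaré constant on H^1_0(0, 4) is C_P = L/π = 4/π, achieved by sin(π/4·x).
A polynomial bump cannot attain the sharp Poincaré constant (only the first sine eigenfunction does), so the ratio is strictly less than C_P, consistent with ||u||_L² ≤ C_P ||u'||_L².


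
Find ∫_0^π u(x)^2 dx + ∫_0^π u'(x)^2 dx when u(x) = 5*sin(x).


||u||_{H^1(0,π)}^2 = 25*π

u'(x) = 5*cos(x).
Expand u² and (u')² and integrate term by term on (0, π), using: for integers n ≥ 1, ∫_0^π sin²(nx) dx = ∫_0^π cos²(nx) dx = π/2; for n ≠ n', ∫_0^π sin(nx)sin(n'x) dx = ∫_0^π cos(nx)cos(n'x) dx = 0; and by product-to-sum, ∫_0^π sin(nx)cos(n'x) dx = ½∫_0^π [sin((n+n')x) + sin((n−n')x)] dx, which is 0 when n+n' is even and 2n/(n²−n'²) when n+n' is odd (it need not vanish on (0, π)).
  u² squared terms: (5)²·∫sin(x)² dx = 25·π/2 = 25*π/2.
  So ∫_0^π u² dx = 25*π/2.
  (u')² squared terms: (5)²·∫cos(x)² dx = 25·π/2 = 25*π/2.
  So ∫_0^π (u')² dx = 25*π/2.
||u||_{H^1}^2 = (25*π/2) + (25*π/2) = 25*π.


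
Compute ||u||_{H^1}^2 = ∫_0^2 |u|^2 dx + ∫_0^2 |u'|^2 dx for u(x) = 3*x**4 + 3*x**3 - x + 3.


||u||_{H^1}^2 = 699256/105

The H^1 norm (squared) on an interval (0, L) is
  ||u||_{H^1}^2 = ∫_0^L u(x)^2 dx + ∫_0^L u'(x)^2 dx.
Compute u'(x) = 12*x**3 + 9*x**2 - 1.
Then u(x)^2 = 9*x**8 + 18*x**7 + 9*x**6 - 6*x**5 + 12*x**4 + 18*x**3 + x**2 - 6*x + 9 and u'(x)^2 = 144*x**6 + 216*x**5 + 81*x**4 - 24*x**3 - 18*x**2 + 1.
Integrate each monomial from 0 to 2 using ∫_0^2 c·x^n dx = c·2^(n+1)/(n+1):
  ∫_0^2 u(x)^2 dx = ∫_0^2 (9*x^8 + 18*x^7 + 9*x^6 - 6*x^5 + 12*x^4 + 18*x^3 + x^2 - 6*x + 9) dx. Term by term:
    ∫_0^2 9*x^8 dx = 512;  ∫_0^2 18*x^7 dx = 576;  ∫_0^2 9*x^6 dx = 1152/7;
    ∫_0^2 -6*x^5 dx = -64;  ∫_0^2 12*x^4 dx = 384/5;  ∫_0^2 18*x^3 dx = 72;
    ∫_0^2 x^2 dx = 8/3;  ∫_0^2 -6*x dx = -12;  ∫_0^2 9 dx = 18.
  Sum: 512 + 576 + 1152/7 − 64 + 384/5 + 72 + 8/3 − 12 + 18 = 141334/105.
  ∫_0^2 u'(x)^2 dx = ∫_0^2 (144*x^6 + 216*x^5 + 81*x^4 - 24*x^3 - 18*x^2 + 1) dx. Term by term:
    ∫_0^2 144*x^6 dx = 18432/7;  ∫_0^2 216*x^5 dx = 2304;  ∫_0^2 81*x^4 dx = 2592/5;
    ∫_0^2 -24*x^3 dx = -96;  ∫_0^2 -18*x^2 dx = -48;  ∫_0^2 1 dx = 2.
  Sum: 18432/7 + 2304 + 2592/5 − 96 − 48 + 2 = 185974/35.
Adding: ||u||_{H^1}^2 = 141334/105 + 185974/35 = 699256/105.


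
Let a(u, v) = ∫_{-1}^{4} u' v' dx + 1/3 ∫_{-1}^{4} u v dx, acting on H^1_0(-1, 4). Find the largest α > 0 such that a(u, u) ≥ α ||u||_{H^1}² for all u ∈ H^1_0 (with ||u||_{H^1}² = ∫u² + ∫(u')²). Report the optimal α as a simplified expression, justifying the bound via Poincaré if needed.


α = (25/3 + π^2)/(π^2 + 25)

Coercivity of a(·,·) on H^1_0(-1, 4) means a(u, u) ≥ α ||u||_{H^1}² for every u ∈ H^1_0.
The interval has length L = 5, and Poincaré/coercivity depend only on L. Here a(u, u) = ∫(u')² + (1/3)·∫u².
Here 0 < c = 1/3 < 1. The condition a(u,u) ≥ α||u||_{H^1}² reads (1−α)∫(u')² ≥ (α−c)∫u². Any admissible α is ≤ 1 (rapidly oscillating u have ∫u²/∫(u')² → 0), and α = 1 would force 0 ≥ (1−c)∫u², impossible since c < 1; so 1−α > 0. By the sharp Poincaré inequality on H^1_0 of an interval of length L, ∫(u')² ≥ (π/L)²∫u² with equality for the first sine mode sin(π(x−x₀)/L) (x₀ the left endpoint), so the inequality holds for all u iff (1−α)(π/L)² ≥ α − c, i.e. α ≤ ((π/L)² + c)/((π/L)² + 1) = (1 + c(L/π)²)/(1 + (L/π)²). With (π/L)² = π^2/25 and c = 1/3, the largest admissible constant is α = ((π/L)² + c)/((π/L)² + 1).
Simplifying, α = (25/3 + π^2)/(π^2 + 25).


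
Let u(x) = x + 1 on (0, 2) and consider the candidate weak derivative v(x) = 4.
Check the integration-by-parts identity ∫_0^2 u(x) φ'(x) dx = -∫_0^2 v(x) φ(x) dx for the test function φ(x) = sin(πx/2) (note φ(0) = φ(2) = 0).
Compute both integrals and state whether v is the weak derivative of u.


LHS = -4/π, RHS = -16/π. No, v is not the weak derivative of u.

u(x) = x + 1, classical derivative u'(x) = 1.
φ(x) = sin(πx/2), so φ'(x) = π*cos(π*x/2)/2.
Note φ(0) = φ(2) = 0, so the boundary term u·φ vanishes.
LHS = ∫_0^2 u(x) φ'(x) dx = ∫_0^2 (π*x*cos(π*x/2)/2 + π*cos(π*x/2)/2) dx. Term by term:
  ∫_0^2 π*cos(π*x/2)/2 dx = 0;  ∫_0^2 π*x*cos(π*x/2)/2 dx = -4/π.
Sum: 0 − 4/π = -4/π.
So LHS = -4/π.
∫_0^2 v(x) φ(x) dx = ∫_0^2 (4*sin(π*x/2)) dx. Term by term:
  ∫_0^2 4*sin(π*x/2) dx = 16/π.
So RHS = -∫_0^2 v(x) φ(x) dx = -16/π.
LHS − RHS = 12/π ≠ 0, so the identity fails.
(For a valid weak derivative the identity must hold for EVERY test function, in particular this one. The failure shows v is NOT the weak derivative of u.)
Correct weak derivative would be u'(x) = 1.


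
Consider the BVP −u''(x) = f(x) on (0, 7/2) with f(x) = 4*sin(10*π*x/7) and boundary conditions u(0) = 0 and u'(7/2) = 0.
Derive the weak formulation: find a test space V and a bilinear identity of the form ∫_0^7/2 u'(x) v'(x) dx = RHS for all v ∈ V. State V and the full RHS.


V = {v ∈ H^1(0, 7/2) : v(0) = 0} (test functions vanish at x = 0 where u is specified); weak form: ∫_0^7/2 u'v' dx = ∫_0^7/2 (4*sin(10*π*x/7)) v dx for all v ∈ V.

Multiply both sides by a test function v and integrate from 0 to 7/2:
  ∫_0^7/2 −u''(x) v(x) dx = ∫_0^7/2 f(x) v(x) dx.
Integrate the LHS by parts once:
  ∫_0^7/2 −u'' v dx = −[u'(x) v(x)]_0^7/2 + ∫_0^7/2 u'(x) v'(x) dx.
Thus ∫_0^7/2 u'(x) v'(x) dx = ∫_0^7/2 f(x) v(x) dx + [u'(x) v(x)]_0^7/2.
Choose V so that boundary terms are either known or forced to vanish.
Mixed BC: u(0) = 0 (Dirichlet) and u'(7/2) = 0 (Neumann). Define V = {v ∈ H^1(0, 7/2) : v(0) = 0}. Then [u' v]_0^7/2 = u'(7/2)·v(7/2) − u'(0)·0 = 0.
Weak formulation: find u (satisfying any essential BC) such that ∫_0^7/2 u'(x) v'(x) dx = ∫_0^7/2 f v dx for all v ∈ V (Dirichlet at 0 absorbed into V; the Neumann datum at x = 7/2 is zero, so no boundary term remains).
Substituting f(x) = 4*sin(10*π*x/7), the right-hand side is ∫_0^7/2 (4*sin(10*π*x/7)) v dx.


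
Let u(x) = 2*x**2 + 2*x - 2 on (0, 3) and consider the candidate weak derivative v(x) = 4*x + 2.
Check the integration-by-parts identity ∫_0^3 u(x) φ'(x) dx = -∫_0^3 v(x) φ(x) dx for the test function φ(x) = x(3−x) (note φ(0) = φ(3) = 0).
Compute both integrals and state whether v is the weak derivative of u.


LHS = -36, RHS = -36. Yes, v = u' weakly.

u(x) = 2*x**2 + 2*x - 2, classical derivative u'(x) = 4*x + 2.
φ(x) = x(3−x), so φ'(x) = 3 - 2*x.
Note φ(0) = φ(3) = 0, so the boundary term u·φ vanishes.
LHS = ∫_0^3 u(x) φ'(x) dx = ∫_0^3 (-4*x^3 + 2*x^2 + 10*x - 6) dx. Term by term:
  ∫_0^3 -4*x^3 dx = -81;  ∫_0^3 2*x^2 dx = 18;  ∫_0^3 10*x dx = 45;
  ∫_0^3 -6 dx = -18.
Sum: -81 + 18 + 45 − 18 = -36.
So LHS = -36.
∫_0^3 v(x) φ(x) dx = ∫_0^3 (-4*x^3 + 10*x^2 + 6*x) dx. Term by term:
  ∫_0^3 -4*x^3 dx = -81;  ∫_0^3 10*x^2 dx = 90;  ∫_0^3 6*x dx = 27.
Sum: -81 + 90 + 27 = 36.
So RHS = -∫_0^3 v(x) φ(x) dx = -36.
LHS = RHS, so the identity holds for this test φ.
Moreover u is smooth here and v(x) = u'(x) = 4*x + 2 pointwise, so the identity holds for every test function. Hence v is the weak derivative of u.


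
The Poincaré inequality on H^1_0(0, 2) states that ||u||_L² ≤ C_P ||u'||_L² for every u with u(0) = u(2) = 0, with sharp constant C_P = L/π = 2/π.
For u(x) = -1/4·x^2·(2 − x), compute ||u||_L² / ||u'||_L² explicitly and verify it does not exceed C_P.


||u||_L² / ||u'||_L² = sqrt(14)/7 < C_P = 2/π.

u(x) = -1/4·x^2·(2 − x), so u'(x) = x*(3*x - 4)/4.
u(x) = -1/4·x^2·(2 − x) vanishes at x = 0 and x = 2, so u ∈ H^1_0(0, 2). Differentiate via the product rule and integrate the resulting polynomials term by term.
  ∫_0^2 u² dx = ∫_0^2 (x^6/16 - x^5/4 + x^4/4) dx. Term by term:
    ∫_0^2 x^6/16 dx = 8/7;  ∫_0^2 -x^5/4 dx = -8/3;  ∫_0^2 x^4/4 dx = 8/5.
  Sum: 8/7 − 8/3 + 8/5 = 8/105.
  ∫_0^2 (u')² dx = ∫_0^2 (9*x^4/16 - 3*x^3/2 + x^2) dx. Term by term:
    ∫_0^2 9*x^4/16 dx = 18/5;  ∫_0^2 -3*x^3/2 dx = -6;  ∫_0^2 x^2 dx = 8/3.
  Sum: 18/5 − 6 + 8/3 = 4/15.
∫_0^2 u² dx = 8/105, so ||u||_L² = 2*sqrt(210)/105.
∫_0^2 (u')² dx = 4/15, so ||u'||_L² = 2*sqrt(15)/15.
Ratio ||u||_L² / ||u'||_L² = sqrt(14)/7.
Sharp Poincaré constant on H^1_0(0, 2) is C_P = L/π = 2/π, achieved by sin(π/2·x).
A polynomial bump cannot attain the sharp Poincaré constant (only the first sine eigenfunction does), so the ratio is strictly less than C_P, consistent with ||u||_L² ≤ C_P ||u'||_L².


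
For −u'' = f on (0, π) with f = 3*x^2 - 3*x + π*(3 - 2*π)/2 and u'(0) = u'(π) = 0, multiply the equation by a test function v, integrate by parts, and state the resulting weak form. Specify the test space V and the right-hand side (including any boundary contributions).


V = H^1(0, π) (no boundary constraint on v; u is determined up to an additive constant); weak form: ∫_0^π u'v' dx = ∫_0^π (3*x^2 - 3*x + π*(3 - 2*π)/2) v dx for all v ∈ V.

Multiply both sides by a test function v and integrate from 0 to π:
  ∫_0^π −u''(x) v(x) dx = ∫_0^π f(x) v(x) dx.
Integrate the LHS by parts once:
  ∫_0^π −u'' v dx = −[u'(x) v(x)]_0^π + ∫_0^π u'(x) v'(x) dx.
Thus ∫_0^π u'(x) v'(x) dx = ∫_0^π f(x) v(x) dx + [u'(x) v(x)]_0^π.
Choose V so that boundary terms are either known or forced to vanish.
u has homogeneous Neumann: u'(0) = u'(π) = 0. So [u' v]_0^π = 0·v(π) − 0·v(0) = 0 for any v; take V = H^1(0, π).
Weak formulation: find u (satisfying any essential BC) such that ∫_0^π u'(x) v'(x) dx = ∫_0^π f v dx for all v ∈ V (homogeneous Neumann, so boundary terms vanish).
Substituting f(x) = 3*x^2 - 3*x + π*(3 - 2*π)/2, the right-hand side is ∫_0^π (3*x^2 - 3*x + π*(3 - 2*π)/2) v dx.
Compatibility check (pure Neumann): taking v ≡ 1 ∈ V gives 0 = ∫_0^π f dx + (0) − (0), i.e. ∫_0^π f dx must equal u'(0) − u'(π) = 0. Indeed ∫_0^π (3*x^2 - 3*x + π*(3 - 2*π)/2) dx = 0, so the data are compatible. The solution is then unique only up to an additive constant (fix it e.g. by requiring ∫_0^π u dx = 0).


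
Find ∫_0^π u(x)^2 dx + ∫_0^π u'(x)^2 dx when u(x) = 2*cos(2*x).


||u||_{H^1(0,π)}^2 = 10*π

u'(x) = -4*sin(2*x).
Expand u² and (u')² and integrate term by term on (0, π), using: for integers n ≥ 1, ∫_0^π sin²(nx) dx = ∫_0^π cos²(nx) dx = π/2; for n ≠ n', ∫_0^π sin(nx)sin(n'x) dx = ∫_0^π cos(nx)cos(n'x) dx = 0; and by product-to-sum, ∫_0^π sin(nx)cos(n'x) dx = ½∫_0^π [sin((n+n')x) + sin((n−n')x)] dx, which is 0 when n+n' is even and 2n/(n²−n'²) when n+n' is odd (it need not vanish on (0, π)).
  u² squared terms: (2)²·∫cos(2x)² dx = 4·π/2 = 2*π.
  So ∫_0^π u² dx = 2*π.
  (u')² squared terms: (-4)²·∫sin(2x)² dx = 16·π/2 = 8*π.
  So ∫_0^π (u')² dx = 8*π.
||u||_{H^1}^2 = (2*π) + (8*π) = 10*π.


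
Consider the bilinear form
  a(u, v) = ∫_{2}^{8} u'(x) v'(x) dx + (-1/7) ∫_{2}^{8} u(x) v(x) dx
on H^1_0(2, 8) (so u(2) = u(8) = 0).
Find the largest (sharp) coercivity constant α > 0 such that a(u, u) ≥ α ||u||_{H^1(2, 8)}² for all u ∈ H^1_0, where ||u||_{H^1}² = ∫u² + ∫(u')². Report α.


α = (-36/7 + π^2)/(π^2 + 36)

Coercivity of a(·,·) on H^1_0(2, 8) means a(u, u) ≥ α ||u||_{H^1}² for every u ∈ H^1_0.
The interval has length L = 6, and Poincaré/coercivity depend only on L. Here a(u, u) = ∫(u')² + (-1/7)·∫u².
Here c = -1/7 < 0 with |c| < (π/L)² = π^2/36, so coercivity still holds. The condition a(u,u) ≥ α||u||_{H^1}² reads (1−α)∫(u')² ≥ (α−c)∫u². Any admissible α is ≤ 1 (rapidly oscillating u have ∫u²/∫(u')² → 0), and α = 1 would force 0 ≥ (1−c)∫u², impossible since c < 1; so 1−α > 0. By the sharp Poincaré inequality on H^1_0 of an interval of length L, ∫(u')² ≥ (π/L)²∫u² with equality for the first sine mode sin(π(x−x₀)/L) (x₀ the left endpoint), so the inequality holds for all u iff (1−α)(π/L)² ≥ α − c, i.e. α ≤ ((π/L)² + c)/((π/L)² + 1) = (1 + c(L/π)²)/(1 + (L/π)²). (Direct route, valid since c ≤ 0: Poincaré gives c∫u² ≥ c(L/π)²∫(u')², so a(u,u) ≥ (1 + c(L/π)²)∫(u')², while ||u||_{H^1}² ≤ (1 + (L/π)²)∫(u')²; dividing yields the same α.) With (π/L)² = π^2/36 and c = -1/7, the largest admissible constant is α = ((π/L)² + c)/((π/L)² + 1).
Simplifying, α = (-36/7 + π^2)/(π^2 + 36).


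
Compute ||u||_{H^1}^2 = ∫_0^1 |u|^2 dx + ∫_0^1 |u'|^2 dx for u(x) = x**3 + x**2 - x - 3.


||u||_{H^1}^2 = 411/35

The H^1 norm (squared) on an interval (0, L) is
  ||u||_{H^1}^2 = ∫_0^L u(x)^2 dx + ∫_0^L u'(x)^2 dx.
Compute u'(x) = 3*x**2 + 2*x - 1.
Then u(x)^2 = x**6 + 2*x**5 - x**4 - 8*x**3 - 5*x**2 + 6*x + 9 and u'(x)^2 = 9*x**4 + 12*x**3 - 2*x**2 - 4*x + 1.
Integrate each monomial from 0 to 1 using ∫_0^1 c·x^n dx = c·1^(n+1)/(n+1):
  ∫_0^1 u(x)^2 dx = ∫_0^1 (x^6 + 2*x^5 - x^4 - 8*x^3 - 5*x^2 + 6*x + 9) dx. Term by term:
    ∫_0^1 x^6 dx = 1/7;  ∫_0^1 2*x^5 dx = 1/3;  ∫_0^1 -x^4 dx = -1/5;
    ∫_0^1 -8*x^3 dx = -2;  ∫_0^1 -5*x^2 dx = -5/3;  ∫_0^1 6*x dx = 3;
    ∫_0^1 9 dx = 9.
  Sum: 1/7 + 1/3 − 1/5 − 2 − 5/3 + 3 + 9 = 904/105.
  ∫_0^1 u'(x)^2 dx = ∫_0^1 (9*x^4 + 12*x^3 - 2*x^2 - 4*x + 1) dx. Term by term:
    ∫_0^1 9*x^4 dx = 9/5;  ∫_0^1 12*x^3 dx = 3;  ∫_0^1 -2*x^2 dx = -2/3;
    ∫_0^1 -4*x dx = -2;  ∫_0^1 1 dx = 1.
  Sum: 9/5 + 3 − 2/3 − 2 + 1 = 47/15.
Adding: ||u||_{H^1}^2 = 904/105 + 47/15 = 411/35.


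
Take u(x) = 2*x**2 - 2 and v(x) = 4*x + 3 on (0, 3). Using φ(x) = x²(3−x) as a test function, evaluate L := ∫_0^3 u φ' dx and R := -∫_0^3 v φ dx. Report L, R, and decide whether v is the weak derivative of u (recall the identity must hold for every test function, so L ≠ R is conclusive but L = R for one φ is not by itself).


LHS = -243/5, RHS = -1377/20. No, v is not the weak derivative of u.

u(x) = 2*x**2 - 2, classical derivative u'(x) = 4*x.
φ(x) = x²(3−x), so φ'(x) = 3*x*(2 - x).
Note φ(0) = φ(3) = 0, so the boundary term u·φ vanishes.
LHS = ∫_0^3 u(x) φ'(x) dx = ∫_0^3 (-6*x^4 + 12*x^3 + 6*x^2 - 12*x) dx. Term by term:
  ∫_0^3 -6*x^4 dx = -1458/5;  ∫_0^3 12*x^3 dx = 243;  ∫_0^3 6*x^2 dx = 54;
  ∫_0^3 -12*x dx = -54.
Sum: -1458/5 + 243 + 54 − 54 = -243/5.
So LHS = -243/5.
∫_0^3 v(x) φ(x) dx = ∫_0^3 (-4*x^4 + 9*x^3 + 9*x^2) dx. Term by term:
  ∫_0^3 -4*x^4 dx = -972/5;  ∫_0^3 9*x^3 dx = 729/4;  ∫_0^3 9*x^2 dx = 81.
Sum: -972/5 + 729/4 + 81 = 1377/20.
So RHS = -∫_0^3 v(x) φ(x) dx = -1377/20.
LHS − RHS = 81/4 ≠ 0, so the identity fails.
(For a valid weak derivative the identity must hold for EVERY test function, in particular this one. The failure shows v is NOT the weak derivative of u.)
Correct weak derivative would be u'(x) = 4*x.


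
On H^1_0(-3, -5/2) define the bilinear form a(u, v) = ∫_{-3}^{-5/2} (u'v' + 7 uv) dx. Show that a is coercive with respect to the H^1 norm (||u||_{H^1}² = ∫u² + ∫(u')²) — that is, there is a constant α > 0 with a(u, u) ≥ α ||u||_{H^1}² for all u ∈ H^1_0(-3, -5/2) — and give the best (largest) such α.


α = 1

Coercivity of a(·,·) on H^1_0(-3, -5/2) means a(u, u) ≥ α ||u||_{H^1}² for every u ∈ H^1_0.
The interval has length L = 1/2, and Poincaré/coercivity depend only on L. Here a(u, u) = ∫(u')² + (7)·∫u².
Here c = 7 ≥ 1, so a(u,u) = ∫(u')² + c∫u² ≥ ∫(u')² + ∫u² = ||u||_{H^1}², i.e. α = 1 works. No larger α is possible: a(u,u) ≥ α||u||_{H^1}² means (1−α)∫(u')² ≥ (α−c)∫u², and for the modes u_n = sin(nπ(x−x₀)/L) (x₀ the left endpoint) one has ∫u_n²/∫(u_n')² = (L/(nπ))² → 0, so a(u_n,u_n)/||u_n||_{H^1}² → 1. Hence the optimal constant is α = 1.
Therefore α = 1.


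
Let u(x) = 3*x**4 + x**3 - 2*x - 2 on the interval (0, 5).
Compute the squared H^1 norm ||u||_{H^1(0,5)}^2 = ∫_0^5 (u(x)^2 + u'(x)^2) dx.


||u||_{H^1}^2 = 336668135/84

The H^1 norm (squared) on an interval (0, L) is
  ||u||_{H^1}^2 = ∫_0^L u(x)^2 dx + ∫_0^L u'(x)^2 dx.
Compute u'(x) = 12*x**3 + 3*x**2 - 2.
Then u(x)^2 = 9*x**8 + 6*x**7 + x**6 - 12*x**5 - 16*x**4 - 4*x**3 + 4*x**2 + 8*x + 4 and u'(x)^2 = 144*x**6 + 72*x**5 + 9*x**4 - 48*x**3 - 12*x**2 + 4.
Integrate each monomial from 0 to 5 using ∫_0^5 c·x^n dx = c·5^(n+1)/(n+1):
  ∫_0^5 u(x)^2 dx = ∫_0^5 (9*x^8 + 6*x^7 + x^6 - 12*x^5 - 16*x^4 - 4*x^3 + 4*x^2 + 8*x + 4) dx. Term by term:
    ∫_0^5 9*x^8 dx = 1953125;  ∫_0^5 6*x^7 dx = 1171875/4;  ∫_0^5 x^6 dx = 78125/7;
    ∫_0^5 -12*x^5 dx = -31250;  ∫_0^5 -16*x^4 dx = -10000;  ∫_0^5 -4*x^3 dx = -625;
    ∫_0^5 4*x^2 dx = 500/3;  ∫_0^5 8*x dx = 100;  ∫_0^5 4 dx = 20.
  Sum: 1953125 + 1171875/4 + 78125/7 − 31250 − 10000 − 625 + 500/3 + 100 + 20 = 186115955/84.
  ∫_0^5 u'(x)^2 dx = ∫_0^5 (144*x^6 + 72*x^5 + 9*x^4 - 48*x^3 - 12*x^2 + 4) dx. Term by term:
    ∫_0^5 144*x^6 dx = 11250000/7;  ∫_0^5 72*x^5 dx = 187500;  ∫_0^5 9*x^4 dx = 5625;
    ∫_0^5 -48*x^3 dx = -7500;  ∫_0^5 -12*x^2 dx = -500;  ∫_0^5 4 dx = 20.
  Sum: 11250000/7 + 187500 + 5625 − 7500 − 500 + 20 = 12546015/7.
Adding: ||u||_{H^1}^2 = 186115955/84 + 12546015/7 = 336668135/84.


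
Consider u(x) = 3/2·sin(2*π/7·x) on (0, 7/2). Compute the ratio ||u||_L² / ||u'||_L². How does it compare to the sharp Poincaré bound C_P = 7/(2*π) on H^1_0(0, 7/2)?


||u||_L² / ||u'||_L² = 7/(2*π) = C_P.

u(x) = 3/2·sin(2*π/7·x), so u'(x) = 3*π*cos(2*π*x/7)/7.
Writing u(x) = A·sin(kπx/L) with A = 3/2 and k = 1, use ∫_0^L sin²(kπx/L) dx = L/2 and ∫_0^L cos²(kπx/L) dx = L/2.
u² = 9/4·sin²(2*π/7·x) and (u')² = 9*π^2/49·cos²(2*π/7·x), and each of sin², cos² integrates to L/2 = 7/4 over (0, 7/2).
∫_0^7/2 u² dx = 63/16, so ||u||_L² = 3*sqrt(7)/4.
∫_0^7/2 (u')² dx = 9*π^2/28, so ||u'||_L² = 3*sqrt(7)*π/14.
Ratio ||u||_L² / ||u'||_L² = 7/(2*π).
Sharp Poincaré constant on H^1_0(0, 7/2) is C_P = L/π = 7/(2*π), achieved by sin(2*π/7·x).
This is the k = 1 eigenfunction (up to amplitude), so the ratio equals the sharp Poincaré constant exactly.


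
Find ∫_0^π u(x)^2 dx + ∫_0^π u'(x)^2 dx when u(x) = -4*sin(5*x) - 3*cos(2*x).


||u||_{H^1(0,π)}^2 = 400/7 + 461*π/2

u'(x) = 6*sin(2*x) - 20*cos(5*x).
Expand u² and (u')² and integrate term by term on (0, π), using: for integers n ≥ 1, ∫_0^π sin²(nx) dx = ∫_0^π cos²(nx) dx = π/2; for n ≠ n', ∫_0^π sin(nx)sin(n'x) dx = ∫_0^π cos(nx)cos(n'x) dx = 0; and by product-to-sum, ∫_0^π sin(nx)cos(n'x) dx = ½∫_0^π [sin((n+n')x) + sin((n−n')x)] dx, which is 0 when n+n' is even and 2n/(n²−n'²) when n+n' is odd (it need not vanish on (0, π)).
  u² squared terms: (-4)²·∫sin(5x)² dx = 16·π/2 = 8*π;  (-3)²·∫cos(2x)² dx = 9·π/2 = 9*π/2.
  u² cross terms: 2·(-4)·(-3)·∫sin(5x)·cos(2x) dx = 24·(10/21) = 80/7.
  So ∫_0^π u² dx = 8*π + 9*π/2 + 80/7 = 80/7 + 25*π/2.
  (u')² squared terms: (-20)²·∫cos(5x)² dx = 400·π/2 = 200*π;  (6)²·∫sin(2x)² dx = 36·π/2 = 18*π.
  (u')² cross terms: 2·(-20)·(6)·∫cos(5x)·sin(2x) dx = -240·(-4/21) = 320/7.
  So ∫_0^π (u')² dx = 200*π + 18*π + 320/7 = 320/7 + 218*π.
||u||_{H^1}^2 = (80/7 + 25*π/2) + (320/7 + 218*π) = 400/7 + 461*π/2.


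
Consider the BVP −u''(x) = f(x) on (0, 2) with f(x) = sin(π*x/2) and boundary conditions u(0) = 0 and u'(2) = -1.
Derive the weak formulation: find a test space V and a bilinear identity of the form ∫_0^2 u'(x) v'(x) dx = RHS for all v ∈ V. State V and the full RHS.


V = {v ∈ H^1(0, 2) : v(0) = 0} (test functions vanish at x = 0 where u is specified); weak form: ∫_0^2 u'v' dx = ∫_0^2 (sin(π*x/2)) v dx − v(2) for all v ∈ V.

Multiply both sides by a test function v and integrate from 0 to 2:
  ∫_0^2 −u''(x) v(x) dx = ∫_0^2 f(x) v(x) dx.
Integrate the LHS by parts once:
  ∫_0^2 −u'' v dx = −[u'(x) v(x)]_0^2 + ∫_0^2 u'(x) v'(x) dx.
Thus ∫_0^2 u'(x) v'(x) dx = ∫_0^2 f(x) v(x) dx + [u'(x) v(x)]_0^2.
Choose V so that boundary terms are either known or forced to vanish.
Mixed BC: u(0) = 0 (Dirichlet) and u'(2) = -1 (Neumann). Define V = {v ∈ H^1(0, 2) : v(0) = 0}. Then [u' v]_0^2 = u'(2)·v(2) − u'(0)·0 = − v(2).
Weak formulation: find u (satisfying any essential BC) such that ∫_0^2 u'(x) v'(x) dx = ∫_0^2 f v dx − v(2) for all v ∈ V (Dirichlet at 0 absorbed into V; Neumann datum at x = 2 contributes the boundary term).
Substituting f(x) = sin(π*x/2), the right-hand side is ∫_0^2 (sin(π*x/2)) v dx − v(2).


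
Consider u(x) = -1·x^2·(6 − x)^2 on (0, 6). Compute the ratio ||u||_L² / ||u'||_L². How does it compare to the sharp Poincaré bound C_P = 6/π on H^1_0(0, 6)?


||u||_L² / ||u'||_L² = sqrt(3) < C_P = 6/π.

u(x) = -1·x^2·(6 − x)^2, so u'(x) = 4*x*(-x^2 + 9*x - 18).
u(x) = -1·x^2·(6 − x)^2 vanishes at x = 0 and x = 6, so u ∈ H^1_0(0, 6). Differentiate via the product rule and integrate the resulting polynomials term by term.
  ∫_0^6 u² dx = ∫_0^6 (x^8 - 24*x^7 + 216*x^6 - 864*x^5 + 1296*x^4) dx. Term by term:
    ∫_0^6 x^8 dx = 1119744;  ∫_0^6 -24*x^7 dx = -5038848;  ∫_0^6 216*x^6 dx = 60466176/7;
    ∫_0^6 -864*x^5 dx = -6718464;  ∫_0^6 1296*x^4 dx = 10077696/5.
  Sum: 1119744 − 5038848 + 60466176/7 − 6718464 + 10077696/5 = 559872/35.
  ∫_0^6 (u')² dx = ∫_0^6 (16*x^6 - 288*x^5 + 1872*x^4 - 5184*x^3 + 5184*x^2) dx. Term by term:
    ∫_0^6 16*x^6 dx = 4478976/7;  ∫_0^6 -288*x^5 dx = -2239488;  ∫_0^6 1872*x^4 dx = 14556672/5;
    ∫_0^6 -5184*x^3 dx = -1679616;  ∫_0^6 5184*x^2 dx = 373248.
  Sum: 4478976/7 − 2239488 + 14556672/5 − 1679616 + 373248 = 186624/35.
∫_0^6 u² dx = 559872/35, so ||u||_L² = 432*sqrt(105)/35.
∫_0^6 (u')² dx = 186624/35, so ||u'||_L² = 432*sqrt(35)/35.
Ratio ||u||_L² / ||u'||_L² = sqrt(3).
Sharp Poincaré constant on H^1_0(0, 6) is C_P = L/π = 6/π, achieved by sin(π/6·x).
A polynomial bump cannot attain the sharp Poincaré constant (only the first sine eigenfunction does), so the ratio is strictly less than C_P, consistent with ||u||_L² ≤ C_P ||u'||_L².


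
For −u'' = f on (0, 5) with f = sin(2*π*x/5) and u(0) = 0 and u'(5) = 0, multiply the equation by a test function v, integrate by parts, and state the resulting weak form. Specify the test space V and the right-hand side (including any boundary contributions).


V = {v ∈ H^1(0, 5) : v(0) = 0} (test functions vanish at x = 0 where u is specified); weak form: ∫_0^5 u'v' dx = ∫_0^5 (sin(2*π*x/5)) v dx for all v ∈ V.

Multiply both sides by a test function v and integrate from 0 to 5:
  ∫_0^5 −u''(x) v(x) dx = ∫_0^5 f(x) v(x) dx.
Integrate the LHS by parts once:
  ∫_0^5 −u'' v dx = −[u'(x) v(x)]_0^5 + ∫_0^5 u'(x) v'(x) dx.
Thus ∫_0^5 u'(x) v'(x) dx = ∫_0^5 f(x) v(x) dx + [u'(x) v(x)]_0^5.
Choose V so that boundary terms are either known or forced to vanish.
Mixed BC: u(0) = 0 (Dirichlet) and u'(5) = 0 (Neumann). Define V = {v ∈ H^1(0, 5) : v(0) = 0}. Then [u' v]_0^5 = u'(5)·v(5) − u'(0)·0 = 0.
Weak formulation: find u (satisfying any essential BC) such that ∫_0^5 u'(x) v'(x) dx = ∫_0^5 f v dx for all v ∈ V (Dirichlet at 0 absorbed into V; the Neumann datum at x = 5 is zero, so no boundary term remains).
Substituting f(x) = sin(2*π*x/5), the right-hand side is ∫_0^5 (sin(2*π*x/5)) v dx.


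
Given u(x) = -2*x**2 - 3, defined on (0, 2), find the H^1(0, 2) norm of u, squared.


||u||_{H^1}^2 = 1774/15

The H^1 norm (squared) on an interval (0, L) is
  ||u||_{H^1}^2 = ∫_0^L u(x)^2 dx + ∫_0^L u'(x)^2 dx.
Compute u'(x) = -4*x.
Then u(x)^2 = 4*x**4 + 12*x**2 + 9 and u'(x)^2 = 16*x**2.
Integrate each monomial from 0 to 2 using ∫_0^2 c·x^n dx = c·2^(n+1)/(n+1):
  ∫_0^2 u(x)^2 dx = ∫_0^2 (4*x^4 + 12*x^2 + 9) dx. Term by term:
    ∫_0^2 4*x^4 dx = 128/5;  ∫_0^2 12*x^2 dx = 32;  ∫_0^2 9 dx = 18.
  Sum: 128/5 + 32 + 18 = 378/5.
  ∫_0^2 u'(x)^2 dx = ∫_0^2 (16*x^2) dx. Term by term:
    ∫_0^2 16*x^2 dx = 128/3.
Adding: ||u||_{H^1}^2 = 378/5 + 128/3 = 1774/15.


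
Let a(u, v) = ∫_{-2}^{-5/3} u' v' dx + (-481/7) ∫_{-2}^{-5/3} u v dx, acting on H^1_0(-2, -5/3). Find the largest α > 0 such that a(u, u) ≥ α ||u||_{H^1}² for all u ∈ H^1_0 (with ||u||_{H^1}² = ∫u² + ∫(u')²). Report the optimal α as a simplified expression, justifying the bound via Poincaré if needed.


α = (-481 + 63*π^2)/(7*(1 + 9*π^2))

Coercivity of a(·,·) on H^1_0(-2, -5/3) means a(u, u) ≥ α ||u||_{H^1}² for every u ∈ H^1_0.
The interval has length L = 1/3, and Poincaré/coercivity depend only on L. Here a(u, u) = ∫(u')² + (-481/7)·∫u².
Here c = -481/7 < 0 with |c| < (π/L)² = 9*π^2, so coercivity still holds. The condition a(u,u) ≥ α||u||_{H^1}² reads (1−α)∫(u')² ≥ (α−c)∫u². Any admissible α is ≤ 1 (rapidly oscillating u have ∫u²/∫(u')² → 0), and α = 1 would force 0 ≥ (1−c)∫u², impossible since c < 1; so 1−α > 0. By the sharp Poincaré inequality on H^1_0 of an interval of length L, ∫(u')² ≥ (π/L)²∫u² with equality for the first sine mode sin(π(x−x₀)/L) (x₀ the left endpoint), so the inequality holds for all u iff (1−α)(π/L)² ≥ α − c, i.e. α ≤ ((π/L)² + c)/((π/L)² + 1) = (1 + c(L/π)²)/(1 + (L/π)²). (Direct route, valid since c ≤ 0: Poincaré gives c∫u² ≥ c(L/π)²∫(u')², so a(u,u) ≥ (1 + c(L/π)²)∫(u')², while ||u||_{H^1}² ≤ (1 + (L/π)²)∫(u')²; dividing yields the same α.) With (π/L)² = 9*π^2 and c = -481/7, the largest admissible constant is α = ((π/L)² + c)/((π/L)² + 1).
Simplifying, α = (-481 + 63*π^2)/(7*(1 + 9*π^2)).
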